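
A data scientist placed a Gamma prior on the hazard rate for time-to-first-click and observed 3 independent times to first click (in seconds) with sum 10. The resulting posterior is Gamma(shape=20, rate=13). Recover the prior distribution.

Gamma(shape=17, rate=3)

For an exponential likelihood with a Gamma(α, β) prior on the rate, n observations with total T give posterior Gamma(α+n, β+T).
So α = 20 − 3 = 17 and β = 13 − 10 = 3.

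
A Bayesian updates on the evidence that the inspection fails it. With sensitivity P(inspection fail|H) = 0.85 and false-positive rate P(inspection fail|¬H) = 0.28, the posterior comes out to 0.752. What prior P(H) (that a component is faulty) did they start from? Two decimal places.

Bayes' rule in odds form gives O(H|E) = O(H)·[P(E|H)/P(E|¬H)], hence O(H) = O(H|E)/LR.
Posterior odds = 0.752/(1−0.752) = 3.0323. LR = 0.85/0.28 = 3.0357.
Prior odds = 3.0323/3.0357 = 0.9989, so P(H) = 0.9989/(1+0.9989) ≈ 0.50.

P(H) = 0.50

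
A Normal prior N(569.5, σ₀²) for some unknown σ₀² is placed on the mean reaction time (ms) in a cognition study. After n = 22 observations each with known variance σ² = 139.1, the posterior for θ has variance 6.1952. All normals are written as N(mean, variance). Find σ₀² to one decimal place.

Posterior precision equals prior precision plus data precision: 1/σ_n² = 1/σ₀² + n/σ².
So 1/σ₀² = 1/6.1952 − 22/139.1 = 0.161415 − 0.158160 = 0.003255.
Hence σ₀² = 1/0.003255 ≈ 307.2.

σ₀² = 307.2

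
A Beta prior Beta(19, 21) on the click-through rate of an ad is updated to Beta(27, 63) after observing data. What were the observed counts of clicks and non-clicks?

Beta is conjugate to the binomial likelihood: posterior = Beta(α+s, β+f).
So s = 27 − 19 = 8 and f = 63 − 21 = 42.

8 clicks and 42 non-clicks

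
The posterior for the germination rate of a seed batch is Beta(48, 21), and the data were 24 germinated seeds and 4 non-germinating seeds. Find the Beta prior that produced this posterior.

Under Beta–binomial conjugacy the posterior parameters are (α+s, β+f).
So α = 48 − 24 = 24 and β = 21 − 4 = 17.

Beta(24, 17)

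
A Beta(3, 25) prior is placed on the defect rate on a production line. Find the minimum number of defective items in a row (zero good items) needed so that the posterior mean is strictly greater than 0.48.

After k defective items and 0 good items the posterior is Beta(3+k, 25), with mean (3+k)/(3+25+k).
Set (3+k)/(28+k) > 0.48 and solve: k > (0.48·28 − 3)/(1 − 0.48) = 20.077.
The smallest integer exceeding 20.077 is 21, and checking k=21: (24)/(49) = 0.4898 > 0.48.

k = 21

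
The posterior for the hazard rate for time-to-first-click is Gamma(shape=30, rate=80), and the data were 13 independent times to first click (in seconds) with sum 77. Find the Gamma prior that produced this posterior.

Gamma–exponential conjugacy: posterior shape = α + n, posterior rate = β + Σtᵢ.
So α = 30 − 13 = 17 and β = 80 − 77 = 3.

Gamma(shape=17, rate=3)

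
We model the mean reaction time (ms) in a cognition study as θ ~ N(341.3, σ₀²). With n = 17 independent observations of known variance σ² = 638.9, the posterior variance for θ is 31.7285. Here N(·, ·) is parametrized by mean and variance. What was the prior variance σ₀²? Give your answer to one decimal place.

Posterior precision equals prior precision plus data precision: 1/σ_n² = 1/σ₀² + n/σ².
So 1/σ₀² = 1/31.7285 − 17/638.9 = 0.031517 − 0.026608 = 0.004909.
Hence σ₀² = 1/0.004909 ≈ 203.7.

σ₀² = 203.7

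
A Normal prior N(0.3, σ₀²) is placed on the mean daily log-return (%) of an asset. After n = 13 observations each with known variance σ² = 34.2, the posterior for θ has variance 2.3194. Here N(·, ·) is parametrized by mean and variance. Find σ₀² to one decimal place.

σ₀² = 19.6

Posterior precision equals prior precision plus data precision: 1/σ_n² = 1/σ₀² + n/σ².
So 1/σ₀² = 1/2.3194 − 13/34.2 = 0.431146 − 0.380117 = 0.051029.
Hence σ₀² = 1/0.051029 ≈ 19.6.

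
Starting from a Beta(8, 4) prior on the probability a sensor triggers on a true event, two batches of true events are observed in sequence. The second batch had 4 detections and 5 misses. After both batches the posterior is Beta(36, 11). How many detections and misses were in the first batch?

24 detections and 2 misses

Because Beta–binomial updating is additive in the counts, the combined data contributed (α_post−α_prior, β_post−β_prior) successes and failures.
Total across both batches: 36−8=28 detections, 11−4=7 misses.
Subtract the second batch: 28−4=24 detections and 7−5=2 misses.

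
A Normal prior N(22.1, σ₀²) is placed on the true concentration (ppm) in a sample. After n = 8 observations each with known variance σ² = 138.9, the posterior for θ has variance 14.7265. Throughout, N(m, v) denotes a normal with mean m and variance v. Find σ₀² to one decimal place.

For the Normal–Normal model with known σ², precisions add: τ_n = τ₀ + n/σ².
So 1/σ₀² = 1/14.7265 − 8/138.9 = 0.067905 − 0.057595 = 0.010310.
Hence σ₀² = 1/0.010310 ≈ 97.0.

σ₀² = 97.0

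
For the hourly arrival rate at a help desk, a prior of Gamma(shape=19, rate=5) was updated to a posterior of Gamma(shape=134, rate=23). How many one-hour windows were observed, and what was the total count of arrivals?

n = 18 one-hour windows with total 115 arrivals

Gamma–Poisson conjugacy: posterior shape = α + Σxᵢ, posterior rate = β + n.
Matching: Σxᵢ = 134 − 19 = 115 and n = 23 − 5 = 18.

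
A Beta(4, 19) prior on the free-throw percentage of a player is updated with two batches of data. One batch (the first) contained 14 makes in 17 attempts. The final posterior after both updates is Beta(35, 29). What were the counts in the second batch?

17 makes and 7 misses

Because Beta–binomial updating is additive in the counts, the combined data contributed (α_post−α_prior, β_post−β_prior) successes and failures.
Total across both batches: 35−4=31 makes, 29−19=10 misses.
Subtract the first batch: 31−14=17 makes and 10−3=7 misses.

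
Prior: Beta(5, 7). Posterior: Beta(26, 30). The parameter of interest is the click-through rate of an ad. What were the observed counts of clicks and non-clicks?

21 clicks and 23 non-clicks

Beta is conjugate to the binomial likelihood: posterior = Beta(α+s, β+f).
Match parameters: s=26−5=21, f=30−7=23.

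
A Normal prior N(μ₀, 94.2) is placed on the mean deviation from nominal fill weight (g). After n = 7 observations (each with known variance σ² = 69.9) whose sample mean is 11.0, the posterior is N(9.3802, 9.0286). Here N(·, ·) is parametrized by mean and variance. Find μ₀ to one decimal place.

μ₀ = -5.9

The posterior mean is a precision-weighted average: μ_n = (τ₀μ₀ + τ_data·x̄)/(τ₀+τ_data), with τ₀=1/σ₀² and τ_data=n/σ².
Here τ₀ = 1/94.2 = 0.010616 and τ_data = 7/69.9 = 0.100143, so τ_n = 0.110759.
Rearranging for μ₀: μ₀ = (μ_n·τ_n − τ_data·x̄)/τ₀ = (9.3802·0.110759 − 0.100143·11.0) / 0.010616 = -0.062631/0.010616 ≈ -5.9.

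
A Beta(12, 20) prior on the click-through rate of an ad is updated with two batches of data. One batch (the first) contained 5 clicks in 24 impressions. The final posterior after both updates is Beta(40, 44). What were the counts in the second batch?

23 clicks and 5 non-clicks

Because Beta–binomial updating is additive in the counts, the combined data contributed (α_post−α_prior, β_post−β_prior) successes and failures.
Total across both batches: 40−12=28 clicks, 44−20=24 non-clicks.
Subtract the first batch: 28−5=23 clicks and 24−19=5 non-clicks.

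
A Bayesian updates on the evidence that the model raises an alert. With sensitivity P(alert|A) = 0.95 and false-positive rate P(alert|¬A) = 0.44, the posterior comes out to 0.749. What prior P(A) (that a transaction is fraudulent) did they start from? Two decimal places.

Bayes' rule in odds form gives O(A|E) = O(A)·[P(E|A)/P(E|¬A)], hence O(A) = O(A|E)/LR.
Posterior odds = 0.749/(1−0.749) = 2.9841. LR = 0.95/0.44 = 2.1591.
Prior odds = 2.9841/2.1591 = 1.3821, so P(A) = 1.3821/(1+1.3821) ≈ 0.58.

P(A) = 0.58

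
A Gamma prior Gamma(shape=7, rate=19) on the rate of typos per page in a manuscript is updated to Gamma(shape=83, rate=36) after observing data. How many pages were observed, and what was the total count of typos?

A Gamma(α, β) prior (rate parametrization) on a Poisson rate with n observations summing to S gives posterior Gamma(α+S, β+n).
Matching: Σxᵢ = 83 − 7 = 76 and n = 36 − 19 = 17.

n = 17 pages with total 76 typos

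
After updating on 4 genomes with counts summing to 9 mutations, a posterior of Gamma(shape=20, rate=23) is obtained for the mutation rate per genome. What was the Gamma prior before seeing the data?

A Gamma(α, β) prior (rate parametrization) on a Poisson rate with n observations summing to S gives posterior Gamma(α+S, β+n).
So α = 20 − 9 = 11 and β = 23 − 4 = 19.

Gamma(shape=11, rate=19)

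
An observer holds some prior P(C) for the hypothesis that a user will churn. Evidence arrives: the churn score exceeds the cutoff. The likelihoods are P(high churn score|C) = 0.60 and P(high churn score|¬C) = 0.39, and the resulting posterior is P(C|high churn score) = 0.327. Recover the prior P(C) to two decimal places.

Bayes' rule in odds form gives O(C|E) = O(C)·[P(E|C)/P(E|¬C)], hence O(C) = O(C|E)/LR.
Posterior odds = 0.327/(1−0.327) = 0.4859. LR = 0.60/0.39 = 1.5385.
Prior odds = 0.4859/1.5385 = 0.3158, so P(C) = 0.3158/(1+0.3158) ≈ 0.24.

P(C) = 0.24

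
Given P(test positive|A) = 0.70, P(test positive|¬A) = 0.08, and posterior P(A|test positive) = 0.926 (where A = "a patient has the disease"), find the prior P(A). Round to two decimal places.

P(A) = 0.59

In odds form, posterior odds = prior odds × likelihood ratio, so prior odds = posterior odds ÷ LR.
Posterior odds = 0.926/(1−0.926) = 12.5135. LR = 0.70/0.08 = 8.7500.
Prior odds = 12.5135/8.7500 = 1.4301, so P(A) = 1.4301/(1+1.4301) ≈ 0.59.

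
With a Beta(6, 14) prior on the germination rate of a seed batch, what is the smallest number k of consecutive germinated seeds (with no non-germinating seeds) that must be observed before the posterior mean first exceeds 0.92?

k = 156

After k germinated seeds and 0 non-germinating seeds the posterior is Beta(6+k, 14), with mean (6+k)/(6+14+k).
Set (6+k)/(20+k) > 0.92 and solve: k > (0.92·20 − 6)/(1 − 0.92) = 155.000.
The smallest integer exceeding 155.000 is 156.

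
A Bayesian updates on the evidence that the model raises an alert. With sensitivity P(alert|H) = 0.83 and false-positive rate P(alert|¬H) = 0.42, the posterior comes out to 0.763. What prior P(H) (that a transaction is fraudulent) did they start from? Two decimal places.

In odds form, posterior odds = prior odds × likelihood ratio, so prior odds = posterior odds ÷ LR.
Posterior odds = 0.763/(1−0.763) = 3.2194. LR = 0.83/0.42 = 1.9762.
Prior odds = 3.2194/1.9762 = 1.6291, so P(H) = 1.6291/(1+1.6291) ≈ 0.62.

P(H) = 0.62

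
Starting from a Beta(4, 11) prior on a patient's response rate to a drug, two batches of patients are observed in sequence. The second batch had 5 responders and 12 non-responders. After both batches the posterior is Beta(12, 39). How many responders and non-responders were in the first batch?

3 responders and 16 non-responders

Because Beta–binomial updating is additive in the counts, the combined data contributed (α_post−α_prior, β_post−β_prior) successes and failures.
Total across both batches: 12−4=8 responders, 39−11=28 non-responders.
Subtract the second batch: 8−5=3 responders and 28−12=16 non-responders.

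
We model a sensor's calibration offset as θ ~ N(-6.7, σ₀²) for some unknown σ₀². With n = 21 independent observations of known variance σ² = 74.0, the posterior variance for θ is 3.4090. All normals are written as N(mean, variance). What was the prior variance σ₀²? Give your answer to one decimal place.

σ₀² = 104.6

Posterior precision equals prior precision plus data precision: 1/σ_n² = 1/σ₀² + n/σ².
So 1/σ₀² = 1/3.4090 − 21/74.0 = 0.293341 − 0.283784 = 0.009557.
Hence σ₀² = 1/0.009557 ≈ 104.6.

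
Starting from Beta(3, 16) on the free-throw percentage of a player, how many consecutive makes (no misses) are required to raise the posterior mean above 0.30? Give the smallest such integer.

k = 4

After k makes and 0 misses the posterior is Beta(3+k, 16), with mean (3+k)/(3+16+k).
Set (3+k)/(19+k) > 0.30 and solve: k > (0.30·19 − 3)/(1 − 0.30) = 3.857.
The smallest integer exceeding 3.857 is 4, and checking k=4: (7)/(23) = 0.3043 > 0.30.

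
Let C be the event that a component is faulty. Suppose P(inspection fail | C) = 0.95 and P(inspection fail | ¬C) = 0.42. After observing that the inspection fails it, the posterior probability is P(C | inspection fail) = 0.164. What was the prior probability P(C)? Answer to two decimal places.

P(C) = 0.08

In odds form, posterior odds = prior odds × likelihood ratio, so prior odds = posterior odds ÷ LR.
Posterior odds = 0.164/(1−0.164) = 0.1962. LR = 0.95/0.42 = 2.2619.
Prior odds = 0.1962/2.2619 = 0.0867, so P(C) = 0.0867/(1+0.0867) ≈ 0.08.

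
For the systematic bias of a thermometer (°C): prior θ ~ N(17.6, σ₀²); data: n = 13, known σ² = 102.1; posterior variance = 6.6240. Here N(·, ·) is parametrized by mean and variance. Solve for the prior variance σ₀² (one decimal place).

Posterior precision equals prior precision plus data precision: 1/σ_n² = 1/σ₀² + n/σ².
So 1/σ₀² = 1/6.6240 − 13/102.1 = 0.150966 − 0.127326 = 0.023640.
Hence σ₀² = 1/0.023640 ≈ 42.3.

σ₀² = 42.3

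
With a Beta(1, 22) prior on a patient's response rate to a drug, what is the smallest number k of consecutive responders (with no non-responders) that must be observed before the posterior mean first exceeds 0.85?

After k responders and 0 non-responders the posterior is Beta(1+k, 22), with mean (1+k)/(1+22+k).
Set (1+k)/(23+k) > 0.85 and solve: k > (0.85·23 − 1)/(1 − 0.85) = 123.667.
The smallest integer exceeding 123.667 is 124, and checking k=124: (125)/(147) = 0.8503 > 0.85.

k = 124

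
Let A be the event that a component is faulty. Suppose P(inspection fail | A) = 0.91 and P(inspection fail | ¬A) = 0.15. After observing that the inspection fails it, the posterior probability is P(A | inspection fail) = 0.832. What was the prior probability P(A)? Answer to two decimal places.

In odds form, posterior odds = prior odds × likelihood ratio, so prior odds = posterior odds ÷ LR.
Posterior odds = 0.832/(1−0.832) = 4.9524. LR = 0.91/0.15 = 6.0667.
Prior odds = 4.9524/6.0667 = 0.8163, so P(A) = 0.8163/(1+0.8163) ≈ 0.45.

P(A) = 0.45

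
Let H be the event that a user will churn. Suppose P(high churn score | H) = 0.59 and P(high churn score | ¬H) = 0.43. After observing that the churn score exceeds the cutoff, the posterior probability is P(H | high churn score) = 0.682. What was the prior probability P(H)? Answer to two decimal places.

Bayes' rule in odds form gives O(H|E) = O(H)·[P(E|H)/P(E|¬H)], hence O(H) = O(H|E)/LR.
Posterior odds = 0.682/(1−0.682) = 2.1447. LR = 0.59/0.43 = 1.3721.
Prior odds = 2.1447/1.3721 = 1.5631, so P(H) = 1.5631/(1+1.5631) ≈ 0.61.

P(H) = 0.61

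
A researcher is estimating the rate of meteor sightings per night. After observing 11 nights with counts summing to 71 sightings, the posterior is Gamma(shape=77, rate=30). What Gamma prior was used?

Gamma–Poisson conjugacy: posterior shape = α + Σxᵢ, posterior rate = β + n.
So α = 77 − 71 = 6 and β = 30 − 11 = 19.

Gamma(shape=6, rate=19)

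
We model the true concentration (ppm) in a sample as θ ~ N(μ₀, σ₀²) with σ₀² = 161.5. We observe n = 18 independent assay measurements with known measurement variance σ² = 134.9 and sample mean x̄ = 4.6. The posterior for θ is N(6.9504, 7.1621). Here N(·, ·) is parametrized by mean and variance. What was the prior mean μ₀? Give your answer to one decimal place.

μ₀ = 57.6

With known observation variance, the Normal–Normal posterior has precision τ_n = τ₀ + n/σ² and mean μ_n = (τ₀μ₀ + (n/σ²)x̄)/τ_n.
Here τ₀ = 1/161.5 = 0.006192 and τ_data = 18/134.9 = 0.133432, so τ_n = 0.139624.
Rearranging for μ₀: μ₀ = (μ_n·τ_n − τ_data·x̄)/τ₀ = (6.9504·0.139624 − 0.133432·4.6) / 0.006192 = 0.356655/0.006192 ≈ 57.6.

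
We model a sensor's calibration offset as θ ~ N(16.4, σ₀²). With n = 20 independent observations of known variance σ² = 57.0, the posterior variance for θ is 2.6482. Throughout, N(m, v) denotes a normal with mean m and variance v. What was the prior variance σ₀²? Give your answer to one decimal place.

σ₀² = 37.4

Posterior precision equals prior precision plus data precision: 1/σ_n² = 1/σ₀² + n/σ².
So 1/σ₀² = 1/2.6482 − 20/57.0 = 0.377615 − 0.350877 = 0.026738.
Hence σ₀² = 1/0.026738 ≈ 37.4.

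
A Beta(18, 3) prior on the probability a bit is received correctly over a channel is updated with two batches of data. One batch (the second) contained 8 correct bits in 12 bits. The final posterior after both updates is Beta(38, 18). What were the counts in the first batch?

Sequential conjugate updates are equivalent to a single update on the pooled data, so total successes = posterior α − prior α and total failures = posterior β − prior β.
Total across both batches: 38−18=20 correct bits, 18−3=15 errors.
Subtract the second batch: 20−8=12 correct bits and 15−4=11 errors.

12 correct bits and 11 errors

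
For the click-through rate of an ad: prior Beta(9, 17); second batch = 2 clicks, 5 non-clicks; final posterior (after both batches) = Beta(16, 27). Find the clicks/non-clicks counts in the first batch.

Sequential conjugate updates are equivalent to a single update on the pooled data, so total successes = posterior α − prior α and total failures = posterior β − prior β.
Total across both batches: 16−9=7 clicks, 27−17=10 non-clicks.
Subtract the second batch: 7−2=5 clicks and 10−5=5 non-clicks.

5 clicks and 5 non-clicks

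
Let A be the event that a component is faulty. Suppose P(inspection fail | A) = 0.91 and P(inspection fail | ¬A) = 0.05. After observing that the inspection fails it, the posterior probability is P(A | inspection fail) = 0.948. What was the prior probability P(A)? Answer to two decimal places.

P(A) = 0.50

Bayes' rule in odds form gives O(A|E) = O(A)·[P(E|A)/P(E|¬A)], hence O(A) = O(A|E)/LR.
Posterior odds = 0.948/(1−0.948) = 18.2308. LR = 0.91/0.05 = 18.2000.
Prior odds = 18.2308/18.2000 = 1.0017, so P(A) = 1.0017/(1+1.0017) ≈ 0.50.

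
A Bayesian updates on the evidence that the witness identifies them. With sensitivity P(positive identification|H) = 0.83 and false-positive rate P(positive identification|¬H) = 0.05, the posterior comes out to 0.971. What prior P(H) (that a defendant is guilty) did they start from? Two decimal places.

P(H) = 0.67

In odds form, posterior odds = prior odds × likelihood ratio, so prior odds = posterior odds ÷ LR.
Posterior odds = 0.971/(1−0.971) = 33.4828. LR = 0.83/0.05 = 16.6000.
Prior odds = 33.4828/16.6000 = 2.0170, so P(H) = 2.0170/(1+2.0170) ≈ 0.67.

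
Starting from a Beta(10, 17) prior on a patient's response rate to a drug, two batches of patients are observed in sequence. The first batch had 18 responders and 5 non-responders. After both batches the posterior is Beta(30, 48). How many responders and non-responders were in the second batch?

Because Beta–binomial updating is additive in the counts, the combined data contributed (α_post−α_prior, β_post−β_prior) successes and failures.
Total across both batches: 30−10=20 responders, 48−17=31 non-responders.
Subtract the first batch: 20−18=2 responders and 31−5=26 non-responders.

2 responders and 26 non-responders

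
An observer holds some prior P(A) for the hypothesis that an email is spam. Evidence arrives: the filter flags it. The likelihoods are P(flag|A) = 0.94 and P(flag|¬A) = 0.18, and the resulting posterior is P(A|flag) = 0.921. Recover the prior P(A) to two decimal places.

In odds form, posterior odds = prior odds × likelihood ratio, so prior odds = posterior odds ÷ LR.
Posterior odds = 0.921/(1−0.921) = 11.6582. LR = 0.94/0.18 = 5.2222.
Prior odds = 11.6582/5.2222 = 2.2324, so P(A) = 2.2324/(1+2.2324) ≈ 0.69.

P(A) = 0.69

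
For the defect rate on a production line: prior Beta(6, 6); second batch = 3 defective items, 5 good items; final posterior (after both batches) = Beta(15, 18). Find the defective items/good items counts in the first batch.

Sequential conjugate updates are equivalent to a single update on the pooled data, so total successes = posterior α − prior α and total failures = posterior β − prior β.
Total across both batches: 15−6=9 defective items, 18−6=12 good items.
Subtract the second batch: 9−3=6 defective items and 12−5=7 good items.

6 defective items and 7 good items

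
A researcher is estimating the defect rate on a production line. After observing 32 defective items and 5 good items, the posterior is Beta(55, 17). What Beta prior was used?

Beta(23, 12)

Under Beta–binomial conjugacy the posterior parameters are (a+s, b+f).
Subtract the data counts: 55−32=23, 17−5=12.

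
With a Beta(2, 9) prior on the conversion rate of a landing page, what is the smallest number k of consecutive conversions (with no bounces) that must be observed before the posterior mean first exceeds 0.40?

k = 5

After k conversions and 0 bounces the posterior is Beta(2+k, 9), with mean (2+k)/(2+9+k).
Set (2+k)/(11+k) > 0.40 and solve: k > (0.40·11 − 2)/(1 − 0.40) = 4.000.
The smallest integer exceeding 4.000 is 5.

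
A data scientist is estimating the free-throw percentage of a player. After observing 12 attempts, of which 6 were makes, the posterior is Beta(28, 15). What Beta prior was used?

Under Beta–binomial conjugacy the posterior parameters are (α+s, β+f).
So α = 28 − 6 = 22 and β = 15 − 6 = 9.

Beta(22, 9)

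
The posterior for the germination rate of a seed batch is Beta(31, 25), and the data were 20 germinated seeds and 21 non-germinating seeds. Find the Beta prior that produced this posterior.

Beta(11, 4)

A Beta(a, b) prior with s successes and f failures in binomial data gives a Beta(a+s, b+f) posterior.
Subtract the data counts: 31−20=11, 25−21=4.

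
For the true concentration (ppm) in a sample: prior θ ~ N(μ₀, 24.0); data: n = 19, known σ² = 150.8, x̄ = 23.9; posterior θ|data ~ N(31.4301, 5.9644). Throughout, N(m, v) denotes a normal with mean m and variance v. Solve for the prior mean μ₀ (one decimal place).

With known observation variance, the Normal–Normal posterior has precision τ_n = τ₀ + n/σ² and mean μ_n = (τ₀μ₀ + (n/σ²)x̄)/τ_n.
Here τ₀ = 1/24.0 = 0.041667 and τ_data = 19/150.8 = 0.125995, so τ_n = 0.167662.
Rearranging for μ₀: μ₀ = (μ_n·τ_n − τ_data·x̄)/τ₀ = (31.4301·0.167662 − 0.125995·23.9) / 0.041667 = 2.258353/0.041667 ≈ 54.2.

μ₀ = 54.2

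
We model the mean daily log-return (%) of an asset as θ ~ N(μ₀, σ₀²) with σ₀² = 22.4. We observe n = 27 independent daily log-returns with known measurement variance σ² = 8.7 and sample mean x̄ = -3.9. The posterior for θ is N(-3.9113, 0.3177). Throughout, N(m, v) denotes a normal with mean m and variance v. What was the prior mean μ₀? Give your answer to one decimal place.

The posterior mean is a precision-weighted average: μ_n = (τ₀μ₀ + τ_data·x̄)/(τ₀+τ_data), with τ₀=1/σ₀² and τ_data=n/σ².
Here τ₀ = 1/22.4 = 0.044643 and τ_data = 27/8.7 = 3.103448, so τ_n = 3.148091.
Rearranging for μ₀: μ₀ = (μ_n·τ_n − τ_data·x̄)/τ₀ = (-3.9113·3.148091 − 3.103448·-3.9) / 0.044643 = -0.209681/0.044643 ≈ -4.7.

μ₀ = -4.7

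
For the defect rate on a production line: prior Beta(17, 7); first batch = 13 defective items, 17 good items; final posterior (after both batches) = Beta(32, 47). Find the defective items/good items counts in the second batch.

2 defective items and 23 good items

Because Beta–binomial updating is additive in the counts, the combined data contributed (α_post−α_prior, β_post−β_prior) successes and failures.
Total across both batches: 32−17=15 defective items, 47−7=40 good items.
Subtract the first batch: 15−13=2 defective items and 40−17=23 good items.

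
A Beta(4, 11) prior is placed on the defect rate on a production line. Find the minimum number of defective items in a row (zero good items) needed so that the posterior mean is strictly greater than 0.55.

After k defective items and 0 good items the posterior is Beta(4+k, 11), with mean (4+k)/(4+11+k).
Set (4+k)/(15+k) > 0.55 and solve: k > (0.55·15 − 4)/(1 − 0.55) = 9.444.
The smallest integer exceeding 9.444 is 10.

k = 10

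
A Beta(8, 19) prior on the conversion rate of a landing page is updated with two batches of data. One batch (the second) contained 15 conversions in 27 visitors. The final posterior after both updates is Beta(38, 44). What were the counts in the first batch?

15 conversions and 13 bounces

Sequential conjugate updates are equivalent to a single update on the pooled data, so total successes = posterior α − prior α and total failures = posterior β − prior β.
Total across both batches: 38−8=30 conversions, 44−19=25 bounces.
Subtract the second batch: 30−15=15 conversions and 25−12=13 bounces.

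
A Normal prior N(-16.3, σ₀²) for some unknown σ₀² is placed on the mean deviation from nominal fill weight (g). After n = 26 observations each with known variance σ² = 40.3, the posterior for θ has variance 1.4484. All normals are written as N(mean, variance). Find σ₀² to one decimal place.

For the Normal–Normal model with known σ², precisions add: τ_n = τ₀ + n/σ².
So 1/σ₀² = 1/1.4484 − 26/40.3 = 0.690417 − 0.645161 = 0.045256.
Hence σ₀² = 1/0.045256 ≈ 22.1.

σ₀² = 22.1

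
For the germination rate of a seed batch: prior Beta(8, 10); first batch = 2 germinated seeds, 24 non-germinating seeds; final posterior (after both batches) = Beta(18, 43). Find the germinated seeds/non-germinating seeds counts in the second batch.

Because Beta–binomial updating is additive in the counts, the combined data contributed (α_post−α_prior, β_post−β_prior) successes and failures.
Total across both batches: 18−8=10 germinated seeds, 43−10=33 non-germinating seeds.
Subtract the first batch: 10−2=8 germinated seeds and 33−24=9 non-germinating seeds.

8 germinated seeds and 9 non-germinating seeds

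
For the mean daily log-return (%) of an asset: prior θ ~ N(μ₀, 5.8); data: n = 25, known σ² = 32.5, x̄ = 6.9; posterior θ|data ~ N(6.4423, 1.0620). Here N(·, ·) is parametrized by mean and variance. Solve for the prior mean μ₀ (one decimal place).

μ₀ = 4.4

With known observation variance, the Normal–Normal posterior has precision τ_n = τ₀ + n/σ² and mean μ_n = (τ₀μ₀ + (n/σ²)x̄)/τ_n.
Here τ₀ = 1/5.8 = 0.172414 and τ_data = 25/32.5 = 0.769231, so τ_n = 0.941645.
Rearranging for μ₀: μ₀ = (μ_n·τ_n − τ_data·x̄)/τ₀ = (6.4423·0.941645 − 0.769231·6.9) / 0.172414 = 0.758666/0.172414 ≈ 4.4.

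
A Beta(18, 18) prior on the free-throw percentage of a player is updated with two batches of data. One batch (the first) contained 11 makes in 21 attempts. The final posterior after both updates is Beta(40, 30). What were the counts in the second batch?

11 makes and 2 misses

Because Beta–binomial updating is additive in the counts, the combined data contributed (α_post−α_prior, β_post−β_prior) successes and failures.
Total across both batches: 40−18=22 makes, 30−18=12 misses.
Subtract the first batch: 22−11=11 makes and 12−10=2 misses.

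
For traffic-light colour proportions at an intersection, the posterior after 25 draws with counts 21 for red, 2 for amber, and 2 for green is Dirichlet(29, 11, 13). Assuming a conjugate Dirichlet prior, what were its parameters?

For a Dirichlet(α) prior with multinomial counts c, the posterior is Dirichlet(α + c) componentwise.
Subtract each count from the matching posterior parameter: 29−21=8, 11−2=9, 13−2=11.

Dirichlet(8, 9, 11)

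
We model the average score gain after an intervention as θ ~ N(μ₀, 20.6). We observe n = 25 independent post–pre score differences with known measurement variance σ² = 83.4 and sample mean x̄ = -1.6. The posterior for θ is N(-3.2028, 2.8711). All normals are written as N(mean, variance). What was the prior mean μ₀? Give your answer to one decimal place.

With known observation variance, the Normal–Normal posterior has precision τ_n = τ₀ + n/σ² and mean μ_n = (τ₀μ₀ + (n/σ²)x̄)/τ_n.
Here τ₀ = 1/20.6 = 0.048544 and τ_data = 25/83.4 = 0.299760, so τ_n = 0.348304.
Rearranging for μ₀: μ₀ = (μ_n·τ_n − τ_data·x̄)/τ₀ = (-3.2028·0.348304 − 0.299760·-1.6) / 0.048544 = -0.635932/0.048544 ≈ -13.1.

μ₀ = -13.1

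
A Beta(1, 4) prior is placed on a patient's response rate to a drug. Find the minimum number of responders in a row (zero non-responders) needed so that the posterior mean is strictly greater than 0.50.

k = 4

After k responders and 0 non-responders the posterior is Beta(1+k, 4), with mean (1+k)/(1+4+k).
Set (1+k)/(5+k) > 0.50 and solve: k > (0.50·5 − 1)/(1 − 0.50) = 3.000.
The smallest integer exceeding 3.000 is 4.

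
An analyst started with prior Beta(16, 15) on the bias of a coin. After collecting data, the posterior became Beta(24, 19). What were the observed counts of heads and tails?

8 heads and 4 tails

A Beta(α, β) prior with s successes and f failures in binomial data gives a Beta(α+s, β+f) posterior.
So s = 24 − 16 = 8 and f = 19 − 15 = 4.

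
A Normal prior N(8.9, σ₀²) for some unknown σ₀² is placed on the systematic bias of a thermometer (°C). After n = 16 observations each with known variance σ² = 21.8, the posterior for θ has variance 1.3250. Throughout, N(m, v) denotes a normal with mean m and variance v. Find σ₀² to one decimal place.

Posterior precision equals prior precision plus data precision: 1/σ_n² = 1/σ₀² + n/σ².
So 1/σ₀² = 1/1.3250 − 16/21.8 = 0.754717 − 0.733945 = 0.020772.
Hence σ₀² = 1/0.020772 ≈ 48.1.

σ₀² = 48.1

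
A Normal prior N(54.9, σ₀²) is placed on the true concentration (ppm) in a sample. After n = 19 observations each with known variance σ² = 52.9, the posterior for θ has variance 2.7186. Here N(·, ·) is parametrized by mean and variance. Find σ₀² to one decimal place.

For the Normal–Normal model with known σ², precisions add: τ_n = τ₀ + n/σ².
So 1/σ₀² = 1/2.7186 − 19/52.9 = 0.367836 − 0.359168 = 0.008668.
Hence σ₀² = 1/0.008668 ≈ 115.4.

σ₀² = 115.4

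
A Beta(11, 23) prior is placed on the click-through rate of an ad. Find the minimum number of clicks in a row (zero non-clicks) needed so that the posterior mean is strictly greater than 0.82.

After k clicks and 0 non-clicks the posterior is Beta(11+k, 23), with mean (11+k)/(11+23+k).
Set (11+k)/(34+k) > 0.82 and solve: k > (0.82·34 − 11)/(1 − 0.82) = 93.778.
The smallest integer exceeding 93.778 is 94, and checking k=94: (105)/(128) = 0.8203 > 0.82.

k = 94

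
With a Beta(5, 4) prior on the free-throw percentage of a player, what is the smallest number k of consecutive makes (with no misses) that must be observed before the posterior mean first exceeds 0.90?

k = 32

After k makes and 0 misses the posterior is Beta(5+k, 4), with mean (5+k)/(5+4+k).
Set (5+k)/(9+k) > 0.90 and solve: k > (0.90·9 − 5)/(1 − 0.90) = 31.000.
The smallest integer exceeding 31.000 is 32, and checking k=32: (37)/(41) = 0.9024 > 0.90.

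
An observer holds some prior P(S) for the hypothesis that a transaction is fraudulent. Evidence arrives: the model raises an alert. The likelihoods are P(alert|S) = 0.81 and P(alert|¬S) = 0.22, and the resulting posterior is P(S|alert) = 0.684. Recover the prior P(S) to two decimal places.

P(S) = 0.37

In odds form, posterior odds = prior odds × likelihood ratio, so prior odds = posterior odds ÷ LR.
Posterior odds = 0.684/(1−0.684) = 2.1646. LR = 0.81/0.22 = 3.6818.
Prior odds = 2.1646/3.6818 = 0.5879, so P(S) = 0.5879/(1+0.5879) ≈ 0.37.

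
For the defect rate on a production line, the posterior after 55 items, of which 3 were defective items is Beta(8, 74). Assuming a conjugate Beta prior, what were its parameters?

Beta(5, 22)

Beta is conjugate to the binomial likelihood: posterior = Beta(a+s, b+f).
Subtract the data counts: 8−3=5, 74−52=22.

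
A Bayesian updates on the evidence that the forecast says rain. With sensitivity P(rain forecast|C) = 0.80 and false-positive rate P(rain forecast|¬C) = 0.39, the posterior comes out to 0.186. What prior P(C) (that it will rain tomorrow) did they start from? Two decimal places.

P(C) = 0.10

In odds form, posterior odds = prior odds × likelihood ratio, so prior odds = posterior odds ÷ LR.
Posterior odds = 0.186/(1−0.186) = 0.2285. LR = 0.80/0.39 = 2.0513.
Prior odds = 0.2285/2.0513 = 0.1114, so P(C) = 0.1114/(1+0.1114) ≈ 0.10.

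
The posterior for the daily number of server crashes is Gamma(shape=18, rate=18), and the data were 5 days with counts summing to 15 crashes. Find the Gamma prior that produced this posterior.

Gamma(shape=3, rate=13)

A Gamma(α, β) prior (rate parametrization) on a Poisson rate with n observations summing to S gives posterior Gamma(α+S, β+n).
So α = 18 − 15 = 3 and β = 18 − 5 = 13.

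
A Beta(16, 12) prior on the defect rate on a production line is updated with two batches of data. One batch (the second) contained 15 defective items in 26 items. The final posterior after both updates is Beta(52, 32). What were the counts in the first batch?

21 defective items and 9 good items

Sequential conjugate updates are equivalent to a single update on the pooled data, so total successes = posterior α − prior α and total failures = posterior β − prior β.
Total across both batches: 52−16=36 defective items, 32−12=20 good items.
Subtract the second batch: 36−15=21 defective items and 20−11=9 good items.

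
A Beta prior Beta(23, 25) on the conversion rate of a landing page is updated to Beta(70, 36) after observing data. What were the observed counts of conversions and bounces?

47 conversions and 11 bounces

Under Beta–binomial conjugacy the posterior parameters are (α+s, β+f).
So s = 70 − 23 = 47 and f = 36 − 25 = 11.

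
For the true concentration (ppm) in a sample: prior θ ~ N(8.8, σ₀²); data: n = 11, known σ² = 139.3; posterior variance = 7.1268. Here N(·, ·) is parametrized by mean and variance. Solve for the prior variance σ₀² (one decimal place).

σ₀² = 16.3

For the Normal–Normal model with known σ², precisions add: τ_n = τ₀ + n/σ².
So 1/σ₀² = 1/7.1268 − 11/139.3 = 0.140315 − 0.078966 = 0.061349.
Hence σ₀² = 1/0.061349 ≈ 16.3.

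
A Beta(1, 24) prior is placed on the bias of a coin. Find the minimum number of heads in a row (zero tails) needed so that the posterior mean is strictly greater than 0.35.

After k heads and 0 tails the posterior is Beta(1+k, 24), with mean (1+k)/(1+24+k).
Set (1+k)/(25+k) > 0.35 and solve: k > (0.35·25 − 1)/(1 − 0.35) = 11.923.
The smallest integer exceeding 11.923 is 12.

k = 12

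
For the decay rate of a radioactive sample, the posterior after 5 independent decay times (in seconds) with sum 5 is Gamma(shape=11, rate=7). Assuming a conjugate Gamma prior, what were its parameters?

Gamma(shape=6, rate=2)

For an exponential likelihood with a Gamma(α, β) prior on the rate, n observations with total T give posterior Gamma(α+n, β+T).
So α = 11 − 5 = 6 and β = 7 − 5 = 2.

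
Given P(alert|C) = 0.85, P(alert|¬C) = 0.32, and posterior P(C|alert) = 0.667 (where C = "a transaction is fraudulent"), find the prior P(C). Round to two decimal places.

P(C) = 0.43

Bayes' rule in odds form gives O(C|E) = O(C)·[P(E|C)/P(E|¬C)], hence O(C) = O(C|E)/LR.
Posterior odds = 0.667/(1−0.667) = 2.0030. LR = 0.85/0.32 = 2.6562.
Prior odds = 2.0030/2.6562 = 0.7541, so P(C) = 0.7541/(1+0.7541) ≈ 0.43.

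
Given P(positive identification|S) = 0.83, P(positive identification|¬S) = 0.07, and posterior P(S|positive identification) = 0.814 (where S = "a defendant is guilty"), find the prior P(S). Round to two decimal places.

Bayes' rule in odds form gives O(S|E) = O(S)·[P(E|S)/P(E|¬S)], hence O(S) = O(S|E)/LR.
Posterior odds = 0.814/(1−0.814) = 4.3763. LR = 0.83/0.07 = 11.8571.
Prior odds = 4.3763/11.8571 = 0.3691, so P(S) = 0.3691/(1+0.3691) ≈ 0.27.

P(S) = 0.27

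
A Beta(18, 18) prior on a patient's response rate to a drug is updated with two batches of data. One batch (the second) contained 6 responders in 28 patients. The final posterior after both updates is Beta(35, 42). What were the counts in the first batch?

11 responders and 2 non-responders

Because Beta–binomial updating is additive in the counts, the combined data contributed (α_post−α_prior, β_post−β_prior) successes and failures.
Total across both batches: 35−18=17 responders, 42−18=24 non-responders.
Subtract the second batch: 17−6=11 responders and 24−22=2 non-responders.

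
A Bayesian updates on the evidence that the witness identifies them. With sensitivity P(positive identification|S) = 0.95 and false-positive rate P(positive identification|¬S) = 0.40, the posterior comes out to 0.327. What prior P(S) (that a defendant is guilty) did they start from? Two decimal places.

Bayes' rule in odds form gives O(S|E) = O(S)·[P(E|S)/P(E|¬S)], hence O(S) = O(S|E)/LR.
Posterior odds = 0.327/(1−0.327) = 0.4859. LR = 0.95/0.40 = 2.3750.
Prior odds = 0.4859/2.3750 = 0.2046, so P(S) = 0.2046/(1+0.2046) ≈ 0.17.

P(S) = 0.17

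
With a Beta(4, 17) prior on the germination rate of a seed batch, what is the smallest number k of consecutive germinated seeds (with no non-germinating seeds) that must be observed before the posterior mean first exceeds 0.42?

After k germinated seeds and 0 non-germinating seeds the posterior is Beta(4+k, 17), with mean (4+k)/(4+17+k).
Set (4+k)/(21+k) > 0.42 and solve: k > (0.42·21 − 4)/(1 − 0.42) = 8.310.
The smallest integer exceeding 8.310 is 9.

k = 9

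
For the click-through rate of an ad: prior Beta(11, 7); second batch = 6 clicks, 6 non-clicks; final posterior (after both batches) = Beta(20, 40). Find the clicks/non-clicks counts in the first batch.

3 clicks and 27 non-clicks

Sequential conjugate updates are equivalent to a single update on the pooled data, so total successes = posterior α − prior α and total failures = posterior β − prior β.
Total across both batches: 20−11=9 clicks, 40−7=33 non-clicks.
Subtract the second batch: 9−6=3 clicks and 33−6=27 non-clicks.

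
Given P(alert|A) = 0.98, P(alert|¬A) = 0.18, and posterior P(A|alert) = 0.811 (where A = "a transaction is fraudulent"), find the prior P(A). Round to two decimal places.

Bayes' rule in odds form gives O(A|E) = O(A)·[P(E|A)/P(E|¬A)], hence O(A) = O(A|E)/LR.
Posterior odds = 0.811/(1−0.811) = 4.2910. LR = 0.98/0.18 = 5.4444.
Prior odds = 4.2910/5.4444 = 0.7881, so P(A) = 0.7881/(1+0.7881) ≈ 0.44.

P(A) = 0.44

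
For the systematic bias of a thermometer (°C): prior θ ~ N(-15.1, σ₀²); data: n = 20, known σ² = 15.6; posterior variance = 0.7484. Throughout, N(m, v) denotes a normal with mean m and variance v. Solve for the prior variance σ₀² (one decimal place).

σ₀² = 18.5

Posterior precision equals prior precision plus data precision: 1/σ_n² = 1/σ₀² + n/σ².
So 1/σ₀² = 1/0.7484 − 20/15.6 = 1.336184 − 1.282051 = 0.054133.
Hence σ₀² = 1/0.054133 ≈ 18.5.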